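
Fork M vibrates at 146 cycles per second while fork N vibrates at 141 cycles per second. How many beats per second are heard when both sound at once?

Beats arise from superposition of two nearby frequencies; the beat rate is |f₁ − f₂|.
|146 − 141| = 5 Hz.

5 Hz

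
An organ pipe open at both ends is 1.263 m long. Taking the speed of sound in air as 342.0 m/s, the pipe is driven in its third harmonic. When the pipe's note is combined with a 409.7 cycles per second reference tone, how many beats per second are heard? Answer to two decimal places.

3.52 Hz

Open pipe: f_n = n·v/(2L) = 3·342.0/(2·1.263) = 406.1758 Hz.
f_beat = |406.1758 − 409.7| = 3.52 Hz.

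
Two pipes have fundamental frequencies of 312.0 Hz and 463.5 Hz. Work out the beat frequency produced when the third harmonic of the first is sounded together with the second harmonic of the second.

Third harmonic of the first: 3·312.0 = 936.0 Hz.
Second harmonic of the second: 2·463.5 = 927.0 Hz.
f_beat = |936.0 − 927.0| = 9.0 Hz.

9.0 Hz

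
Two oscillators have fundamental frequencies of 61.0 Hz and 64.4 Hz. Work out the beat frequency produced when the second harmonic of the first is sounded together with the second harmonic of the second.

6.8 Hz

Second harmonic of the first: 2·61.0 = 122.0 Hz.
Second harmonic of the second: 2·64.4 = 128.8 Hz.
f_beat = |122.0 − 128.8| = 6.8 Hz.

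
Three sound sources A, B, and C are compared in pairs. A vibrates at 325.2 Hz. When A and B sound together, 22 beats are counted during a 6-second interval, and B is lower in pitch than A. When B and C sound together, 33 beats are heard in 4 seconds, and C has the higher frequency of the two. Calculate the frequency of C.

329.7833 Hz

A–B: Beat frequency = 22/6 = 3.6667 Hz.
B is below A, so f_B = 325.2 − 3.6667 = 321.5333 Hz.
B–C: Beat frequency = 33/4 = 8.25 Hz.
C is above B, so f_C = 321.5333 + 8.25 = 329.7833 Hz.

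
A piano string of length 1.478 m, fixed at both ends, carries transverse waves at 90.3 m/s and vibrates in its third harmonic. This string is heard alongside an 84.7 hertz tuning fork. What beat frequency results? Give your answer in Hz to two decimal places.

6.94 Hz

For a string fixed at both ends, f_n = n·v/(2L) = 3·90.3/(2·1.478) = 91.6441 Hz.
f_beat = |91.6441 − 84.7| = 6.94 Hz.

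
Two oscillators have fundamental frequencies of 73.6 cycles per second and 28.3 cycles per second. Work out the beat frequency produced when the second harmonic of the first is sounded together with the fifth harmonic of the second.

Second harmonic of the first: 2·73.6 = 147.2 Hz.
Fifth harmonic of the second: 5·28.3 = 141.5 Hz.
f_beat = |147.2 − 141.5| = 5.7 Hz.

5.7 Hz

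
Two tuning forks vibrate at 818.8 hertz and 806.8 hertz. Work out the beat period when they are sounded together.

0.083 s

f_beat = |818.8 − 806.8| = 12 Hz.
Beat period T = 1 / f_beat = 1 / 12 s.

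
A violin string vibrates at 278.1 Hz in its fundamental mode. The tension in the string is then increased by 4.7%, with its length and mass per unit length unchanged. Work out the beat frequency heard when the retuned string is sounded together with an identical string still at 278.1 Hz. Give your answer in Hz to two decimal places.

For a string, f ∝ √T, so the new frequency is 278.1·√1.047 = 284.5603 Hz.
f_beat = |284.5603 − 278.1| = 6.46 Hz.

6.46 Hz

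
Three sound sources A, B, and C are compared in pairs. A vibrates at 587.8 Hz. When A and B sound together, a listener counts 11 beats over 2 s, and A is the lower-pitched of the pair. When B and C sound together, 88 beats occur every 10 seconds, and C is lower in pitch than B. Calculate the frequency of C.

A–B: Beat frequency = 11/2 = 5.5 Hz.
B is above A, so f_B = 587.8 + 5.5 = 593.3 Hz.
B–C: Beat frequency = 88/10 = 8.8 Hz.
C is below B, so f_C = 593.3 − 8.8 = 584.5 Hz.

584.5 Hz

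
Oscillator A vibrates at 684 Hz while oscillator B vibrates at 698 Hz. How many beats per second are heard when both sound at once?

14 Hz

Beats arise from superposition of two nearby frequencies; the beat rate is |f₁ − f₂|.
|684 − 698| = 14 Hz.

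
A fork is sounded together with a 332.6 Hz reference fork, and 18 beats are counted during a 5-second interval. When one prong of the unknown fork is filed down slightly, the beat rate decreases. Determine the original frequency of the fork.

329 Hz

Beat frequency = 18/5 = 3.6 Hz.
|f − 332.6| = 3.6, so the fork was at either 329 Hz or 336.2 Hz.
Filing a prong removes mass and raises the fork's frequency; the adjustment raises the fork's frequency.
The beat rate fell, so the adjustment moved the fork toward 332.6 Hz — it must have started below the reference.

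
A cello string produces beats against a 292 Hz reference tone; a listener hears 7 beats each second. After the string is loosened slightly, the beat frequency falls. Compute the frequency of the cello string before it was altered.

|f − 292| = 7, so the cello string was at either 285 Hz or 299 Hz.
Reducing tension lowers a string's frequency; the adjustment lowers the cello string's frequency.
The beat rate fell, so the adjustment moved the cello string toward 292 Hz — it must have started above the reference.

299 Hz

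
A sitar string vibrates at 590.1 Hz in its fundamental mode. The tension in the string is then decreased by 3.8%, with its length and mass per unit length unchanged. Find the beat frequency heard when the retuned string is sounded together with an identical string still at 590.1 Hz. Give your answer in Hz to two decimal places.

For a string, f ∝ √T, so the new frequency is 590.1·√0.962 = 578.7795 Hz.
f_beat = |578.7795 − 590.1| = 11.32 Hz.

11.32 Hz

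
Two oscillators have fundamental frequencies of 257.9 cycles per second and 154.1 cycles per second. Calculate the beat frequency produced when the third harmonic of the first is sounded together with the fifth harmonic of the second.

Third harmonic of the first: 3·257.9 = 773.7 Hz.
Fifth harmonic of the second: 5·154.1 = 770.5 Hz.
f_beat = |773.7 − 770.5| = 3.2 Hz.

3.2 Hz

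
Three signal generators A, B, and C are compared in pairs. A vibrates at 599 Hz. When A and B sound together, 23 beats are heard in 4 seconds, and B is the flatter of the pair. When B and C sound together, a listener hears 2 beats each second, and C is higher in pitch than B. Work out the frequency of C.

595.25 Hz

A–B: Beat frequency = 23/4 = 5.75 Hz.
B is below A, so f_B = 599 − 5.75 = 593.25 Hz.
C is above B, so f_C = 593.25 + 2 = 595.25 Hz.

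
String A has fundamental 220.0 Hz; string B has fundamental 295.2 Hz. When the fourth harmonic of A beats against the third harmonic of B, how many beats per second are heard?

5.6 Hz

Fourth harmonic of the first: 4·220.0 = 880.0 Hz.
Third harmonic of the second: 3·295.2 = 885.6 Hz.
f_beat = |880.0 − 885.6| = 5.6 Hz.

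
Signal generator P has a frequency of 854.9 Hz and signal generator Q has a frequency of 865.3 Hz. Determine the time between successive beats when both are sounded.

f_beat = |854.9 − 865.3| = 10.4 Hz.
Beat period T = 1 / f_beat = 1 / 10.4 s.

0.096 s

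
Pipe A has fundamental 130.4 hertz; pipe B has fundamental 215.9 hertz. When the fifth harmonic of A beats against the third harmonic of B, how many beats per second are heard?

4.3 Hz

Fifth harmonic of the first: 5·130.4 = 652.0 Hz.
Third harmonic of the second: 3·215.9 = 647.7 Hz.
f_beat = |652.0 − 647.7| = 4.3 Hz.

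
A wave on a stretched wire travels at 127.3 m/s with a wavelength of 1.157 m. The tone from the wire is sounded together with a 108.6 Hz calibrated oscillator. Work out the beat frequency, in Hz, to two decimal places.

1.43 Hz

Source frequency f = v/λ = 127.3/1.157 = 110.0259 Hz.
f_beat = |110.0259 − 108.6| = 1.43 Hz.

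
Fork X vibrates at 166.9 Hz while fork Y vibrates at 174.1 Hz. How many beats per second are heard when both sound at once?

7.2 Hz

Beats arise from superposition of two nearby frequencies; the beat rate is |f₁ − f₂|.
|166.9 − 174.1| = 7.2 Hz.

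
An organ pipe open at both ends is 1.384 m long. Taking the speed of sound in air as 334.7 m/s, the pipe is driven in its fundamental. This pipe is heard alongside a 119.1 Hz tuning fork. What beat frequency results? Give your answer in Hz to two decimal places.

Open pipe: f_n = n·v/(2L) = 1·334.7/(2·1.384) = 120.9176 Hz.
f_beat = |120.9176 − 119.1| = 1.82 Hz.

1.82 Hz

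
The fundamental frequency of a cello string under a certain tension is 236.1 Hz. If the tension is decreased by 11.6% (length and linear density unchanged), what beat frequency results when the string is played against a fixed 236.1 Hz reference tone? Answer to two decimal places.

For a string, f ∝ √T, so the new frequency is 236.1·√0.884 = 221.9842 Hz.
f_beat = |221.9842 − 236.1| = 14.12 Hz.

14.12 Hz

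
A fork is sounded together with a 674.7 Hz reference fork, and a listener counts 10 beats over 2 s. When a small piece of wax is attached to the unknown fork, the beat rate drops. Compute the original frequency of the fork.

Beat frequency = 10/2 = 5 Hz.
|f − 674.7| = 5, so the fork was at either 669.7 Hz or 679.7 Hz.
Loading a fork with wax lowers its frequency; the adjustment lowers the fork's frequency.
The beat rate fell, so the adjustment moved the fork toward 674.7 Hz — it must have started above the reference.

679.7 Hz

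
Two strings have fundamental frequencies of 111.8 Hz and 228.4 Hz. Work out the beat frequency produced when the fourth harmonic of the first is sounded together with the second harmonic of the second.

9.6 Hz

Fourth harmonic of the first: 4·111.8 = 447.2 Hz.
Second harmonic of the second: 2·228.4 = 456.8 Hz.
f_beat = |447.2 − 456.8| = 9.6 Hz.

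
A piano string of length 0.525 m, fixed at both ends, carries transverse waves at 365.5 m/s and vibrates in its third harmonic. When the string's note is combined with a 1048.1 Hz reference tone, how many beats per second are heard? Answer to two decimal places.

3.81 Hz

For a string fixed at both ends, f_n = n·v/(2L) = 3·365.5/(2·0.525) = 1044.2857 Hz.
f_beat = |1044.2857 − 1048.1| = 3.81 Hz.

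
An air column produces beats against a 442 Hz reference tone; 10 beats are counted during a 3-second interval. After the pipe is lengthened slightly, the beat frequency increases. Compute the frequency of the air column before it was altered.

Beat frequency = 10/3 = 3.3333 Hz.
|f − 442| = 3.3333, so the air column was at either 438.6667 Hz or 445.3333 Hz.
A longer pipe has a lower fundamental; the adjustment lowers the air column's frequency.
The beat rate rose, so the adjustment moved the air column further from 442 Hz — it was already below the reference.

438.6667 Hz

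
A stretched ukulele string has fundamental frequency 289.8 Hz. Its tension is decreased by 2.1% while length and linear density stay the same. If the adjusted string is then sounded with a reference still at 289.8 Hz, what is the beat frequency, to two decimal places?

For a string, f ∝ √T, so the new frequency is 289.8·√0.979 = 286.7410 Hz.
f_beat = |286.7410 − 289.8| = 3.06 Hz.

3.06 Hz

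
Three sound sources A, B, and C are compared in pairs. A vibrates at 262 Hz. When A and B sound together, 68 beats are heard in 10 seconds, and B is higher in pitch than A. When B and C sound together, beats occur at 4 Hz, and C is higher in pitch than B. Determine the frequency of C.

272.8 Hz

A–B: Beat frequency = 68/10 = 6.8 Hz.
B is above A, so f_B = 262 + 6.8 = 268.8 Hz.
C is above B, so f_C = 268.8 + 4 = 272.8 Hz.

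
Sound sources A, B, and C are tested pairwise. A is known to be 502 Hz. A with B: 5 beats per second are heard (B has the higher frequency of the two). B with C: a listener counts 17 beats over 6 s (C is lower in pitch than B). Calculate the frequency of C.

B is above A, so f_B = 502 + 5 = 507 Hz.
B–C: Beat frequency = 17/6 = 2.8333 Hz.
C is below B, so f_C = 507 − 2.8333 = 504.1667 Hz.

504.1667 Hz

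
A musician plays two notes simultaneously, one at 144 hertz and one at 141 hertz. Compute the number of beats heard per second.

3 Hz

f_beat = |f₁ − f₂|.
|144 − 141| = 3 Hz.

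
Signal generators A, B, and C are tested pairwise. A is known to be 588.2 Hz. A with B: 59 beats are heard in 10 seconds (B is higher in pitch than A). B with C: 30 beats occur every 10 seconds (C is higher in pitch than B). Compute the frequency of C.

A–B: Beat frequency = 59/10 = 5.9 Hz.
B is above A, so f_B = 588.2 + 5.9 = 594.1 Hz.
B–C: Beat frequency = 30/10 = 3 Hz.
C is above B, so f_C = 594.1 + 3 = 597.1 Hz.

597.1 Hz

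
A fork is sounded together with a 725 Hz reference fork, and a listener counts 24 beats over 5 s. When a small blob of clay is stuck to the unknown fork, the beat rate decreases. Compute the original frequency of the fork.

Beat frequency = 24/5 = 4.8 Hz.
|f − 725| = 4.8, so the fork was at either 720.2 Hz or 729.8 Hz.
Adding mass to a fork lowers its frequency; the adjustment lowers the fork's frequency.
The beat rate fell, so the adjustment moved the fork toward 725 Hz — it must have started above the reference.

729.8 Hz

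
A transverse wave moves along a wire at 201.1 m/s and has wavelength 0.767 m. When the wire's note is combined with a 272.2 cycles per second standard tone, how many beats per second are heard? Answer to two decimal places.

10.01 Hz

Source frequency f = v/λ = 201.1/0.767 = 262.1904 Hz.
f_beat = |262.1904 − 272.2| = 10.01 Hz.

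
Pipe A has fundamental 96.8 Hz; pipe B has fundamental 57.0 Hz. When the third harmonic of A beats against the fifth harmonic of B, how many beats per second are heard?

5.4 Hz

Third harmonic of the first: 3·96.8 = 290.4 Hz.
Fifth harmonic of the second: 5·57.0 = 285.0 Hz.
f_beat = |290.4 − 285.0| = 5.4 Hz.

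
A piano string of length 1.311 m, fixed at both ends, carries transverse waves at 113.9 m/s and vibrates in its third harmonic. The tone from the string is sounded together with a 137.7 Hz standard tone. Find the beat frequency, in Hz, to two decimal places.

7.38 Hz

For a string fixed at both ends, f_n = n·v/(2L) = 3·113.9/(2·1.311) = 130.3204 Hz.
f_beat = |130.3204 − 137.7| = 7.38 Hz.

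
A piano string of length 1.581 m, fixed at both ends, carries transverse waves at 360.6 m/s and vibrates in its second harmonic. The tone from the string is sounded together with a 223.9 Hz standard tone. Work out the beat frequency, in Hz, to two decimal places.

4.18 Hz

For a string fixed at both ends, f_n = n·v/(2L) = 2·360.6/(2·1.581) = 228.0835 Hz.
f_beat = |228.0835 − 223.9| = 4.18 Hz.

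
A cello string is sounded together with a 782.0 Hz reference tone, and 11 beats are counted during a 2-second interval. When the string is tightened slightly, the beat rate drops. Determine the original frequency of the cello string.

Beat frequency = 11/2 = 5.5 Hz.
|f − 782.0| = 5.5, so the cello string was at either 776.5 Hz or 787.5 Hz.
Increasing tension raises a string's frequency; the adjustment raises the cello string's frequency.
The beat rate fell, so the adjustment moved the cello string toward 782.0 Hz — it must have started below the reference.

776.5 Hz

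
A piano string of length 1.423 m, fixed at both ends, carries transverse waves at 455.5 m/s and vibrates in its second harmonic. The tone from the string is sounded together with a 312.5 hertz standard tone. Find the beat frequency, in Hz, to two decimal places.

7.60 Hz

For a string fixed at both ends, f_n = n·v/(2L) = 2·455.5/(2·1.423) = 320.0984 Hz.
f_beat = |320.0984 − 312.5| = 7.60 Hz.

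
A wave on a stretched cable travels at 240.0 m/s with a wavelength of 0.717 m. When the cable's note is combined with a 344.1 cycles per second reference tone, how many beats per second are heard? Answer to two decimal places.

Source frequency f = v/λ = 240.0/0.717 = 334.7280 Hz.
f_beat = |334.7280 − 344.1| = 9.37 Hz.

9.37 Hz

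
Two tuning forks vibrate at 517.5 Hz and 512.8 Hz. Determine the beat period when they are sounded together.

0.213 s

f_beat = |517.5 − 512.8| = 4.7 Hz.
Beat period T = 1 / f_beat = 1 / 4.7 s.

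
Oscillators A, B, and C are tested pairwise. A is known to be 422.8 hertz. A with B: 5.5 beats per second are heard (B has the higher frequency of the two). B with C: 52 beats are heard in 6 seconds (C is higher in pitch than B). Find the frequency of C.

B is above A, so f_B = 422.8 + 5.5 = 428.3 Hz.
B–C: Beat frequency = 52/6 = 8.6667 Hz.
C is above B, so f_C = 428.3 + 8.6667 = 436.9667 Hz.

436.9667 Hz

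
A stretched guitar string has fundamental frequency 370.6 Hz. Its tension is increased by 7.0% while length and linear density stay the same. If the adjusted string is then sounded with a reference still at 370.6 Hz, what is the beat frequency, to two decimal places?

12.75 Hz

For a string, f ∝ √T, so the new frequency is 370.6·√1.070 = 383.3516 Hz.
f_beat = |383.3516 − 370.6| = 12.75 Hz.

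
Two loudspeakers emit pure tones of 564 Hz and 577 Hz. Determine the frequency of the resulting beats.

The beat frequency equals the magnitude of the frequency difference.
|564 − 577| = 13 Hz.

13 Hz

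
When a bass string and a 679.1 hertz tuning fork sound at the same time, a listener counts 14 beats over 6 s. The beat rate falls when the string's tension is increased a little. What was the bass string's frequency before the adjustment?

Beat frequency = 14/6 = 2.3333 Hz.
|f − 679.1| = 2.3333, so the bass string was at either 676.7667 Hz or 681.4333 Hz.
Higher tension means higher frequency; the adjustment raises the bass string's frequency.
The beat rate fell, so the adjustment moved the bass string toward 679.1 Hz — it must have started below the reference.

676.7667 Hz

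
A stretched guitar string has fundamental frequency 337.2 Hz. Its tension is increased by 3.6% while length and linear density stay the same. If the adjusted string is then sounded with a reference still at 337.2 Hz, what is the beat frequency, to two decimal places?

For a string, f ∝ √T, so the new frequency is 337.2·√1.036 = 343.2159 Hz.
f_beat = |343.2159 − 337.2| = 6.02 Hz.

6.02 Hz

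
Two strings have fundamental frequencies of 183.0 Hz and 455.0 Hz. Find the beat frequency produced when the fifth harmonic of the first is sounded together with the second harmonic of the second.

5.0 Hz

Fifth harmonic of the first: 5·183.0 = 915.0 Hz.
Second harmonic of the second: 2·455.0 = 910.0 Hz.
f_beat = |915.0 − 910.0| = 5.0 Hz.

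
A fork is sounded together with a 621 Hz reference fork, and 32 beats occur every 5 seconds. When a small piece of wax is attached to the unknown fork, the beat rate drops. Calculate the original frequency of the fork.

627.4 Hz

Beat frequency = 32/5 = 6.4 Hz.
|f − 621| = 6.4, so the fork was at either 614.6 Hz or 627.4 Hz.
Loading a fork with wax lowers its frequency; the adjustment lowers the fork's frequency.
The beat rate fell, so the adjustment moved the fork toward 621 Hz — it must have started above the reference.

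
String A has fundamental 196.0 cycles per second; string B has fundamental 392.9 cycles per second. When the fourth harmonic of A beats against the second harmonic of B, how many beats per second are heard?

Fourth harmonic of the first: 4·196.0 = 784.0 Hz.
Second harmonic of the second: 2·392.9 = 785.8 Hz.
f_beat = |784.0 − 785.8| = 1.8 Hz.

1.8 Hz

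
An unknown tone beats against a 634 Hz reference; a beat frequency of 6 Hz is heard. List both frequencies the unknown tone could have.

628 Hz or 640 Hz

|f − 634| = 6, so f = 634 ± 6.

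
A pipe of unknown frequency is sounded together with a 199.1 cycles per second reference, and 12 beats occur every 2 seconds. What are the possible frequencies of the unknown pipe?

193.1 Hz or 205.1 Hz

Beat frequency = 12/2 = 6 Hz.
|f − 199.1| = 6, so f = 199.1 ± 6.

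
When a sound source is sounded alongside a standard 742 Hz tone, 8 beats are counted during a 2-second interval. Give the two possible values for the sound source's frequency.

Beat frequency = 8/2 = 4 Hz.
|f − 742| = 4, so f = 742 ± 4.

738 Hz or 746 Hz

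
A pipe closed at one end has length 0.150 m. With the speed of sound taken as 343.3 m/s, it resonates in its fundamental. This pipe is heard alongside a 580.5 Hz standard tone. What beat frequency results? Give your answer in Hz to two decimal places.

8.33 Hz

Closed pipe (odd harmonics): f_n = n·v/(4L) = 1·343.3/(4·0.150) = 572.1667 Hz.
f_beat = |572.1667 − 580.5| = 8.33 Hz.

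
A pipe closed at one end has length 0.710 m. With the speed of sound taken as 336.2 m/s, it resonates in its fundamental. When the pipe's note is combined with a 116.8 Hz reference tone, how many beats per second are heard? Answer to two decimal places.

Closed pipe (odd harmonics): f_n = n·v/(4L) = 1·336.2/(4·0.710) = 118.3803 Hz.
f_beat = |118.3803 − 116.8| = 1.58 Hz.

1.58 Hz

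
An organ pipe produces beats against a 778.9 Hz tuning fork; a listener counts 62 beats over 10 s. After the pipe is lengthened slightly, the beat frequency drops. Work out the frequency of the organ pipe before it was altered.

785.1 Hz

Beat frequency = 62/10 = 6.2 Hz.
|f − 778.9| = 6.2, so the organ pipe was at either 772.7 Hz or 785.1 Hz.
A longer pipe has a lower fundamental; the adjustment lowers the organ pipe's frequency.
The beat rate fell, so the adjustment moved the organ pipe toward 778.9 Hz — it must have started above the reference.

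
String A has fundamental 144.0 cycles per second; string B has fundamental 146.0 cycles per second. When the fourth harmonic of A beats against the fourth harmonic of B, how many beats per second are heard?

8.0 Hz

Fourth harmonic of the first: 4·144.0 = 576.0 Hz.
Fourth harmonic of the second: 4·146.0 = 584.0 Hz.
f_beat = |576.0 − 584.0| = 8.0 Hz.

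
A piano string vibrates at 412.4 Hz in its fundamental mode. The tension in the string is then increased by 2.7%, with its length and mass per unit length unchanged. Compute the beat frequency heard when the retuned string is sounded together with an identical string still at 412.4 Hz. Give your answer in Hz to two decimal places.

5.53 Hz

For a string, f ∝ √T, so the new frequency is 412.4·√1.027 = 417.9303 Hz.
f_beat = |417.9303 − 412.4| = 5.53 Hz.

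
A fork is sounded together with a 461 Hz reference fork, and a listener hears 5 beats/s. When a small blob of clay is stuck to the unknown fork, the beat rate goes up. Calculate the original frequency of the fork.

|f − 461| = 5, so the fork was at either 456 Hz or 466 Hz.
Adding mass to a fork lowers its frequency; the adjustment lowers the fork's frequency.
The beat rate rose, so the adjustment moved the fork further from 461 Hz — it was already below the reference.

456 Hz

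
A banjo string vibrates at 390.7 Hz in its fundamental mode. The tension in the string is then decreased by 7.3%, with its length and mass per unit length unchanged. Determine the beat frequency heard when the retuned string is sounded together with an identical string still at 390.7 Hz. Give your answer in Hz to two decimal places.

14.53 Hz

For a string, f ∝ √T, so the new frequency is 390.7·√0.927 = 376.1692 Hz.
f_beat = |376.1692 − 390.7| = 14.53 Hz.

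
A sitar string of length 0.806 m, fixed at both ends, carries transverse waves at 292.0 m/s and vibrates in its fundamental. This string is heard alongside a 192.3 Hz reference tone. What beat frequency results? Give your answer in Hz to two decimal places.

11.16 Hz

For a string fixed at both ends, f_n = n·v/(2L) = 1·292.0/(2·0.806) = 181.1414 Hz.
f_beat = |181.1414 − 192.3| = 11.16 Hz.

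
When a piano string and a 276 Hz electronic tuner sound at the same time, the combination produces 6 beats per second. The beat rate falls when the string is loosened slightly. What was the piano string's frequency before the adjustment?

|f − 276| = 6, so the piano string was at either 270 Hz or 282 Hz.
Reducing tension lowers a string's frequency; the adjustment lowers the piano string's frequency.
The beat rate fell, so the adjustment moved the piano string toward 276 Hz — it must have started above the reference.

282 Hz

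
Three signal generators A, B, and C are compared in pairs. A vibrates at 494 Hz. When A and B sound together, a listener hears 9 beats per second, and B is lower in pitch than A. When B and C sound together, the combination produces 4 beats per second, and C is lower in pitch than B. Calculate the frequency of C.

481 Hz

B is below A, so f_B = 494 − 9 = 485 Hz.
C is below B, so f_C = 485 − 4 = 481 Hz.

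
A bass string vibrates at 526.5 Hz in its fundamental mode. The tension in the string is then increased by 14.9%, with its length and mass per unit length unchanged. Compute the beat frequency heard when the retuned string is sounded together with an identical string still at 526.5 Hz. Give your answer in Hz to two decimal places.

37.86 Hz

For a string, f ∝ √T, so the new frequency is 526.5·√1.149 = 564.3628 Hz.
f_beat = |564.3628 − 526.5| = 37.86 Hz.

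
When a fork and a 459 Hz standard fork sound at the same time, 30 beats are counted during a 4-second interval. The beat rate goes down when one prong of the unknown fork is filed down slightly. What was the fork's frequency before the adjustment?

Beat frequency = 30/4 = 7.5 Hz.
|f − 459| = 7.5, so the fork was at either 451.5 Hz or 466.5 Hz.
Filing a prong removes mass and raises the fork's frequency; the adjustment raises the fork's frequency.
The beat rate fell, so the adjustment moved the fork toward 459 Hz — it must have started below the reference.

451.5 Hz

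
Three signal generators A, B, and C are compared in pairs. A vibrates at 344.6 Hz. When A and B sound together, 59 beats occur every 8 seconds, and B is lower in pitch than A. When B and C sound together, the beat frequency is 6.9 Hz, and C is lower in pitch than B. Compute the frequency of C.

A–B: Beat frequency = 59/8 = 7.375 Hz.
B is below A, so f_B = 344.6 − 7.375 = 337.225 Hz.
C is below B, so f_C = 337.225 − 6.9 = 330.325 Hz.

330.325 Hz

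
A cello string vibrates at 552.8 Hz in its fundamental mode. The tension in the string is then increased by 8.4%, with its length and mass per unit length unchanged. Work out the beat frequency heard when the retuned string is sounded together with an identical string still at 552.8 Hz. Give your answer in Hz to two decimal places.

22.75 Hz

For a string, f ∝ √T, so the new frequency is 552.8·√1.084 = 575.5495 Hz.
f_beat = |575.5495 − 552.8| = 22.75 Hz.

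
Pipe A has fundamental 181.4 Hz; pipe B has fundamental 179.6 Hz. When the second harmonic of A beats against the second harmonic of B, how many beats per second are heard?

Second harmonic of the first: 2·181.4 = 362.8 Hz.
Second harmonic of the second: 2·179.6 = 359.2 Hz.
f_beat = |362.8 − 359.2| = 3.6 Hz.

3.6 Hz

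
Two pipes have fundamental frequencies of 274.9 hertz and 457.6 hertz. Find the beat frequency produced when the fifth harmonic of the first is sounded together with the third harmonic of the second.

1.7 Hz

Fifth harmonic of the first: 5·274.9 = 1374.5 Hz.
Third harmonic of the second: 3·457.6 = 1372.8 Hz.
f_beat = |1374.5 − 1372.8| = 1.7 Hz.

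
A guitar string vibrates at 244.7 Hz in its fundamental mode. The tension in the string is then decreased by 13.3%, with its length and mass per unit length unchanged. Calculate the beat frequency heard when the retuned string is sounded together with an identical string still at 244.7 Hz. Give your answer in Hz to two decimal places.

For a string, f ∝ √T, so the new frequency is 244.7·√0.867 = 227.8471 Hz.
f_beat = |227.8471 − 244.7| = 16.85 Hz.

16.85 Hz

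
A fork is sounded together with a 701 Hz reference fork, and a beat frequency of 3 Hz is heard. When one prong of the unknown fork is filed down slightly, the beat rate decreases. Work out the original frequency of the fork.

698 Hz

|f − 701| = 3, so the fork was at either 698 Hz or 704 Hz.
Filing a prong removes mass and raises the fork's frequency; the adjustment raises the fork's frequency.
The beat rate fell, so the adjustment moved the fork toward 701 Hz — it must have started below the reference.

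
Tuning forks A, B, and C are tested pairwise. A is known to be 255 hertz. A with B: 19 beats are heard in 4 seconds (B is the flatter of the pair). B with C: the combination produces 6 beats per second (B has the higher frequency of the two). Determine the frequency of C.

A–B: Beat frequency = 19/4 = 4.75 Hz.
B is below A, so f_B = 255 − 4.75 = 250.25 Hz.
C is below B, so f_C = 250.25 − 6 = 244.25 Hz.

244.25 Hz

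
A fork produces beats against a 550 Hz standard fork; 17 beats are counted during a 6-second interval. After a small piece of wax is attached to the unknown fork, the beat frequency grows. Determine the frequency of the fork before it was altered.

Beat frequency = 17/6 = 2.8333 Hz.
|f − 550| = 2.8333, so the fork was at either 547.1667 Hz or 552.8333 Hz.
Loading a fork with wax lowers its frequency; the adjustment lowers the fork's frequency.
The beat rate rose, so the adjustment moved the fork further from 550 Hz — it was already below the reference.

547.1667 Hz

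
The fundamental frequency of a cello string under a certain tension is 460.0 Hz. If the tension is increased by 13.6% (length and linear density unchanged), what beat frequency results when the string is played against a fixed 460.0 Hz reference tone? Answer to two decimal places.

For a string, f ∝ √T, so the new frequency is 460.0·√1.136 = 490.2832 Hz.
f_beat = |490.2832 − 460.0| = 30.28 Hz.

30.28 Hz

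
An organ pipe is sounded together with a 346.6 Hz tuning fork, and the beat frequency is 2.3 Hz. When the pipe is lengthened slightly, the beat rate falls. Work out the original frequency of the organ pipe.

|f − 346.6| = 2.3, so the organ pipe was at either 344.3 Hz or 348.9 Hz.
A longer pipe has a lower fundamental; the adjustment lowers the organ pipe's frequency.
The beat rate fell, so the adjustment moved the organ pipe toward 346.6 Hz — it must have started above the reference.

348.9 Hz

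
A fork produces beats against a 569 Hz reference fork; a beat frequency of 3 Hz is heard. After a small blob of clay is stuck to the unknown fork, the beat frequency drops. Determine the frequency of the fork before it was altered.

572 Hz

|f − 569| = 3, so the fork was at either 566 Hz or 572 Hz.
Adding mass to a fork lowers its frequency; the adjustment lowers the fork's frequency.
The beat rate fell, so the adjustment moved the fork toward 569 Hz — it must have started above the reference.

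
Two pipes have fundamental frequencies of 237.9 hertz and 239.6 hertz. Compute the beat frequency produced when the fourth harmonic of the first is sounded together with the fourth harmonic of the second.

Fourth harmonic of the first: 4·237.9 = 951.6 Hz.
Fourth harmonic of the second: 4·239.6 = 958.4 Hz.
f_beat = |951.6 − 958.4| = 6.8 Hz.

6.8 Hz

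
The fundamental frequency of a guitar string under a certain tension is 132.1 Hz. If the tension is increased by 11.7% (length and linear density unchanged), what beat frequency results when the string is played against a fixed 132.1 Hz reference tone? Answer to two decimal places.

7.51 Hz

For a string, f ∝ √T, so the new frequency is 132.1·√1.117 = 139.6141 Hz.
f_beat = |139.6141 − 132.1| = 7.51 Hz.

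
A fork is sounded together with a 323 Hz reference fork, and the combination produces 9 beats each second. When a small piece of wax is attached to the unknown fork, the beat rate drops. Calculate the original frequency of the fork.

332 Hz

|f − 323| = 9, so the fork was at either 314 Hz or 332 Hz.
Loading a fork with wax lowers its frequency; the adjustment lowers the fork's frequency.
The beat rate fell, so the adjustment moved the fork toward 323 Hz — it must have started above the reference.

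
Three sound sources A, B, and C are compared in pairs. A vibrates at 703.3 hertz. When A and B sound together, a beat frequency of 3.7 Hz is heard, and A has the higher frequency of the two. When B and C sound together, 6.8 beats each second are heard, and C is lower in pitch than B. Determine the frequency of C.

B is below A, so f_B = 703.3 − 3.7 = 699.6 Hz.
C is below B, so f_C = 699.6 − 6.8 = 692.8 Hz.

692.8 Hz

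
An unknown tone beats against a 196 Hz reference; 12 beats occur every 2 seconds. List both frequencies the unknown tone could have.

190 Hz or 202 Hz

Beat frequency = 12/2 = 6 Hz.
|f − 196| = 6, so f = 196 ± 6.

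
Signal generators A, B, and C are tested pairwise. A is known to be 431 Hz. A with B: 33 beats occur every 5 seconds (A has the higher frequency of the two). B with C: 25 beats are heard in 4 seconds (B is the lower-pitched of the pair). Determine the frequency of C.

430.65 Hz

A–B: Beat frequency = 33/5 = 6.6 Hz.
B is below A, so f_B = 431 − 6.6 = 424.4 Hz.
B–C: Beat frequency = 25/4 = 6.25 Hz.
C is above B, so f_C = 424.4 + 6.25 = 430.65 Hz.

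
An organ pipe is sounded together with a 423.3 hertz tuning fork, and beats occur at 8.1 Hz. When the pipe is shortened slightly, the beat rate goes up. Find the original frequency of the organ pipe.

431.4 Hz

|f − 423.3| = 8.1, so the organ pipe was at either 415.2 Hz or 431.4 Hz.
A shorter pipe has a higher fundamental; the adjustment raises the organ pipe's frequency.
The beat rate rose, so the adjustment moved the organ pipe further from 423.3 Hz — it was already above the reference.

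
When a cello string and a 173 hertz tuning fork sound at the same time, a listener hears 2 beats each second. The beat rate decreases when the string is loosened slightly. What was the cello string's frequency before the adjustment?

175 Hz

|f − 173| = 2, so the cello string was at either 171 Hz or 175 Hz.
Reducing tension lowers a string's frequency; the adjustment lowers the cello string's frequency.
The beat rate fell, so the adjustment moved the cello string toward 173 Hz — it must have started above the reference.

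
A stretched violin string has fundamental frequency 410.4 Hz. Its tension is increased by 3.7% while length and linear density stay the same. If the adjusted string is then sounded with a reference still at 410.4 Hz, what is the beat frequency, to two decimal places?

For a string, f ∝ √T, so the new frequency is 410.4·√1.037 = 417.9234 Hz.
f_beat = |417.9234 − 410.4| = 7.52 Hz.

7.52 Hz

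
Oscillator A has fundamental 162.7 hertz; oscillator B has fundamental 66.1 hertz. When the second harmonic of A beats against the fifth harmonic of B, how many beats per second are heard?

5.1 Hz

Second harmonic of the first: 2·162.7 = 325.4 Hz.
Fifth harmonic of the second: 5·66.1 = 330.5 Hz.
f_beat = |325.4 − 330.5| = 5.1 Hz.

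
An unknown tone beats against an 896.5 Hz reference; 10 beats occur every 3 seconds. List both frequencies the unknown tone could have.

893.1667 Hz or 899.8333 Hz

Beat frequency = 10/3 = 3.3333 Hz.
|f − 896.5| = 3.3333, so f = 896.5 ± 3.3333.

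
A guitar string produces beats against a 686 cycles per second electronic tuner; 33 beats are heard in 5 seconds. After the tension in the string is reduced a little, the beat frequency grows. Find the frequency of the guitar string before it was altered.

Beat frequency = 33/5 = 6.6 Hz.
|f − 686| = 6.6, so the guitar string was at either 679.4 Hz or 692.6 Hz.
Lower tension means lower frequency; the adjustment lowers the guitar string's frequency.
The beat rate rose, so the adjustment moved the guitar string further from 686 Hz — it was already below the reference.

679.4 Hz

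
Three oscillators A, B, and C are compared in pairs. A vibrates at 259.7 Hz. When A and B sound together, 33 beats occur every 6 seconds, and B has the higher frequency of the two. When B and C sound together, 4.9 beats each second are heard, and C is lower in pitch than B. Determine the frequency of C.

260.3 Hz

A–B: Beat frequency = 33/6 = 5.5 Hz.
B is above A, so f_B = 259.7 + 5.5 = 265.2 Hz.
C is below B, so f_C = 265.2 − 4.9 = 260.3 Hz.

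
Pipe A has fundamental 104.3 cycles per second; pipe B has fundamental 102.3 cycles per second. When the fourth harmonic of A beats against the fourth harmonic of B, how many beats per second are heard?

Fourth harmonic of the first: 4·104.3 = 417.2 Hz.
Fourth harmonic of the second: 4·102.3 = 409.2 Hz.
f_beat = |417.2 − 409.2| = 8.0 Hz.

8.0 Hz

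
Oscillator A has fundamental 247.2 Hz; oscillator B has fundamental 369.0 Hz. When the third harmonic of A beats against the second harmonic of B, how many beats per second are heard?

Third harmonic of the first: 3·247.2 = 741.6 Hz.
Second harmonic of the second: 2·369.0 = 738.0 Hz.
f_beat = |741.6 − 738.0| = 3.6 Hz.

3.6 Hz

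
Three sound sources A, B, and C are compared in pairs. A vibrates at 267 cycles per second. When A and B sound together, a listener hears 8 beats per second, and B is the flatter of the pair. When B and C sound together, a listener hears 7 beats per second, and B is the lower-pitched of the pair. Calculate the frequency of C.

B is below A, so f_B = 267 − 8 = 259 Hz.
C is above B, so f_C = 259 + 7 = 266 Hz.

266 Hz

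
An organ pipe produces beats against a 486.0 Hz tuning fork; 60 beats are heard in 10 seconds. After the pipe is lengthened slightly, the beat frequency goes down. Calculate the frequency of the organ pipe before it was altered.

492 Hz

Beat frequency = 60/10 = 6 Hz.
|f − 486.0| = 6, so the organ pipe was at either 480 Hz or 492 Hz.
A longer pipe has a lower fundamental; the adjustment lowers the organ pipe's frequency.
The beat rate fell, so the adjustment moved the organ pipe toward 486.0 Hz — it must have started above the reference.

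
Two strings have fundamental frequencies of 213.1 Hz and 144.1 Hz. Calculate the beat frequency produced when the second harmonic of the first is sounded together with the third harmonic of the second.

Second harmonic of the first: 2·213.1 = 426.2 Hz.
Third harmonic of the second: 3·144.1 = 432.3 Hz.
f_beat = |426.2 − 432.3| = 6.1 Hz.

6.1 Hz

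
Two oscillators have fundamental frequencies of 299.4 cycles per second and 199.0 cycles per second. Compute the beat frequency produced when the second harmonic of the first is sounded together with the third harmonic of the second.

Second harmonic of the first: 2·299.4 = 598.8 Hz.
Third harmonic of the second: 3·199.0 = 597.0 Hz.
f_beat = |598.8 − 597.0| = 1.8 Hz.

1.8 Hz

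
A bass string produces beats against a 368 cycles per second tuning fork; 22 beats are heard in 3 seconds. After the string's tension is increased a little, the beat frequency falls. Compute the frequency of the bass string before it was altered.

Beat frequency = 22/3 = 7.3333 Hz.
|f − 368| = 7.3333, so the bass string was at either 360.6667 Hz or 375.3333 Hz.
Higher tension means higher frequency; the adjustment raises the bass string's frequency.
The beat rate fell, so the adjustment moved the bass string toward 368 Hz — it must have started below the reference.

360.6667 Hz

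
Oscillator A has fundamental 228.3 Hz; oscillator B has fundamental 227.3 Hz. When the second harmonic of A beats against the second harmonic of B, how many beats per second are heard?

2.0 Hz

Second harmonic of the first: 2·228.3 = 456.6 Hz.
Second harmonic of the second: 2·227.3 = 454.6 Hz.
f_beat = |456.6 − 454.6| = 2.0 Hz.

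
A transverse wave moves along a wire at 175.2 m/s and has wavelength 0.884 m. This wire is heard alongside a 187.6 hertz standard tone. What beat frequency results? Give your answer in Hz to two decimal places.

10.59 Hz

Source frequency f = v/λ = 175.2/0.884 = 198.1900 Hz.
f_beat = |198.1900 − 187.6| = 10.59 Hz.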